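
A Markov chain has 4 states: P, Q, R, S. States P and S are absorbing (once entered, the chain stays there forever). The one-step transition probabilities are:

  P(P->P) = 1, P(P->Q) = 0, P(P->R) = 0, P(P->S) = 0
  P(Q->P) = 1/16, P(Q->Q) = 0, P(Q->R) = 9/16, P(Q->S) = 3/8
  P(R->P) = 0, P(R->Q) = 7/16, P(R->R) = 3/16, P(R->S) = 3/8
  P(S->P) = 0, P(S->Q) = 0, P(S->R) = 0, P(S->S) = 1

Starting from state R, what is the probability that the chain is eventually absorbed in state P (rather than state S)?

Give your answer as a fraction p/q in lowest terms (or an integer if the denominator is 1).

Answer: 7/145

Derivation:
Let a_i = P(absorbed in P | start in state i).
Boundary conditions: a_P = 1, a_S = 0.
For each transient state i, a_i = sum_j P(i->j) * a_j:
  a_Q = 1/16*a_P + 0*a_Q + 9/16*a_R + 3/8*a_S
  a_R = 0*a_P + 7/16*a_Q + 3/16*a_R + 3/8*a_S

Substituting a_P = 1 and a_S = 0, rearrange to (I - Q) a = r where r[i] = P(i -> P):
  [1, -9/16] . (a_Q, a_R) = 1/16
  [-7/16, 13/16] . (a_Q, a_R) = 0

Solving yields:
  a_Q = 13/145
  a_R = 7/145

Starting state is R, so the absorption probability is a_R = 7/145.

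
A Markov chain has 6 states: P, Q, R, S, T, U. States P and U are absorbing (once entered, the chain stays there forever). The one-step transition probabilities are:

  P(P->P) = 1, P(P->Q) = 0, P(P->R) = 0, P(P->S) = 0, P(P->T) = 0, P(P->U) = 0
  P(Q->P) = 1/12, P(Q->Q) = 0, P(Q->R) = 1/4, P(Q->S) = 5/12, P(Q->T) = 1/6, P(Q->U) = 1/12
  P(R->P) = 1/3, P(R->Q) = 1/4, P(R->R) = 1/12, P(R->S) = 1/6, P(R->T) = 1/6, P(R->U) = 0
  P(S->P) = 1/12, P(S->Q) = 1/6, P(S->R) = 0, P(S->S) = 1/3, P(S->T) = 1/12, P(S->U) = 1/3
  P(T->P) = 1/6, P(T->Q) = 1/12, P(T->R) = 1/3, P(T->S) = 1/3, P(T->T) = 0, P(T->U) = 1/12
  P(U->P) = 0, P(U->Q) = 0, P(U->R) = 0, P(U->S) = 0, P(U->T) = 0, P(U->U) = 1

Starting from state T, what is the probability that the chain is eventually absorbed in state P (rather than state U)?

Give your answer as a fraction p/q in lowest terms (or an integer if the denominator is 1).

Let a_i = P(absorbed in P | start in state i).
Boundary conditions: a_P = 1, a_U = 0.
For each transient state i, a_i = sum_j P(i->j) * a_j:
  a_Q = 1/12*a_P + 0*a_Q + 1/4*a_R + 5/12*a_S + 1/6*a_T + 1/12*a_U
  a_R = 1/3*a_P + 1/4*a_Q + 1/12*a_R + 1/6*a_S + 1/6*a_T + 0*a_U
  a_S = 1/12*a_P + 1/6*a_Q + 0*a_R + 1/3*a_S + 1/12*a_T + 1/3*a_U
  a_T = 1/6*a_P + 1/12*a_Q + 1/3*a_R + 1/3*a_S + 0*a_T + 1/12*a_U

Substituting a_P = 1 and a_U = 0, rearrange to (I - Q) a = r where r[i] = P(i -> P):
  [1, -1/4, -5/12, -1/6] . (a_Q, a_R, a_S, a_T) = 1/12
  [-1/4, 11/12, -1/6, -1/6] . (a_Q, a_R, a_S, a_T) = 1/3
  [-1/6, 0, 2/3, -1/12] . (a_Q, a_R, a_S, a_T) = 1/12
  [-1/12, -1/3, -1/3, 1] . (a_Q, a_R, a_S, a_T) = 1/6

Solving yields:
  a_Q = 754/1655
  a_R = 5274/8275
  a_S = 2513/8275
  a_T = 4289/8275

Starting state is T, so the absorption probability is a_T = 4289/8275.

Answer: 4289/8275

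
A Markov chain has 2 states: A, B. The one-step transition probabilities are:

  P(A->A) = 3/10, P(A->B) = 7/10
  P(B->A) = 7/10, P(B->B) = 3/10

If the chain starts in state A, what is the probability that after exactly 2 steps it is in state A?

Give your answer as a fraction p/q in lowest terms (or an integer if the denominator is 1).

Computing P^2 by repeated multiplication:
P^1 =
  A: [3/10, 7/10]
  B: [7/10, 3/10]
P^2 =
  A: [29/50, 21/50]
  B: [21/50, 29/50]

(P^2)[A -> A] = 29/50

Answer: 29/50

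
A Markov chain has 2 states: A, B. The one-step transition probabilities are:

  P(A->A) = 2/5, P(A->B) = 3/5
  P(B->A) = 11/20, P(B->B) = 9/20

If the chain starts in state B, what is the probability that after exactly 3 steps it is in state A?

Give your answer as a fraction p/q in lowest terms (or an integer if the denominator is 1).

Answer: 3839/8000

Derivation:
Computing P^3 by repeated multiplication:
P^1 =
  A: [2/5, 3/5]
  B: [11/20, 9/20]
P^2 =
  A: [49/100, 51/100]
  B: [187/400, 213/400]
P^3 =
  A: [953/2000, 1047/2000]
  B: [3839/8000, 4161/8000]

(P^3)[B -> A] = 3839/8000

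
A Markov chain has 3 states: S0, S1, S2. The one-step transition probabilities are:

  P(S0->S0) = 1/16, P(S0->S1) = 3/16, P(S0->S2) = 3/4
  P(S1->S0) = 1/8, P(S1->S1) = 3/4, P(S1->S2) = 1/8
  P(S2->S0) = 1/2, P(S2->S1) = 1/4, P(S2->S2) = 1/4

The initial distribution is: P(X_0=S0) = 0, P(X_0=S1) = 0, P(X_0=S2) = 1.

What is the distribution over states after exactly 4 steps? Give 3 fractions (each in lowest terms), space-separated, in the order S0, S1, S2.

Answer: 225/1024 895/2048 703/2048

Derivation:
Propagating the distribution step by step (d_{t+1} = d_t * P):
d_0 = (S0=0, S1=0, S2=1)
  d_1[S0] = 0*1/16 + 0*1/8 + 1*1/2 = 1/2
  d_1[S1] = 0*3/16 + 0*3/4 + 1*1/4 = 1/4
  d_1[S2] = 0*3/4 + 0*1/8 + 1*1/4 = 1/4
d_1 = (S0=1/2, S1=1/4, S2=1/4)
  d_2[S0] = 1/2*1/16 + 1/4*1/8 + 1/4*1/2 = 3/16
  d_2[S1] = 1/2*3/16 + 1/4*3/4 + 1/4*1/4 = 11/32
  d_2[S2] = 1/2*3/4 + 1/4*1/8 + 1/4*1/4 = 15/32
d_2 = (S0=3/16, S1=11/32, S2=15/32)
  d_3[S0] = 3/16*1/16 + 11/32*1/8 + 15/32*1/2 = 37/128
  d_3[S1] = 3/16*3/16 + 11/32*3/4 + 15/32*1/4 = 105/256
  d_3[S2] = 3/16*3/4 + 11/32*1/8 + 15/32*1/4 = 77/256
d_3 = (S0=37/128, S1=105/256, S2=77/256)
  d_4[S0] = 37/128*1/16 + 105/256*1/8 + 77/256*1/2 = 225/1024
  d_4[S1] = 37/128*3/16 + 105/256*3/4 + 77/256*1/4 = 895/2048
  d_4[S2] = 37/128*3/4 + 105/256*1/8 + 77/256*1/4 = 703/2048
d_4 = (S0=225/1024, S1=895/2048, S2=703/2048)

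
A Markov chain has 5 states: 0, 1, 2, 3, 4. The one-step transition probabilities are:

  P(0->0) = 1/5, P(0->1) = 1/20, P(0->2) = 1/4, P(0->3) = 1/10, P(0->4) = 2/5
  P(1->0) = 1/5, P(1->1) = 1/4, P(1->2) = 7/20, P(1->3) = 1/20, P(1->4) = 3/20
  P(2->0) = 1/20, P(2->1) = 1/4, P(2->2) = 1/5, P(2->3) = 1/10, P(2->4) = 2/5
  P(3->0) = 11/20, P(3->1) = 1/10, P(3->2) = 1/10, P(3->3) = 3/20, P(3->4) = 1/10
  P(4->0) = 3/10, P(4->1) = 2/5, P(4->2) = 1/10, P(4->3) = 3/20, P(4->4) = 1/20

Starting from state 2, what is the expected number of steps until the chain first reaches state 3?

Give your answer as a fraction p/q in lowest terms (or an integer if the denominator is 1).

Answer: 96590/9647

Derivation:
Let h_i = expected steps to first reach 3 from state i.
Boundary: h_3 = 0.
First-step equations for the other states:
  h_0 = 1 + 1/5*h_0 + 1/20*h_1 + 1/4*h_2 + 1/10*h_3 + 2/5*h_4
  h_1 = 1 + 1/5*h_0 + 1/4*h_1 + 7/20*h_2 + 1/20*h_3 + 3/20*h_4
  h_2 = 1 + 1/20*h_0 + 1/4*h_1 + 1/5*h_2 + 1/10*h_3 + 2/5*h_4
  h_4 = 1 + 3/10*h_0 + 2/5*h_1 + 1/10*h_2 + 3/20*h_3 + 1/20*h_4

Substituting h_3 = 0 and rearranging gives the linear system (I - Q) h = 1:
  [4/5, -1/20, -1/4, -2/5] . (h_0, h_1, h_2, h_4) = 1
  [-1/5, 3/4, -7/20, -3/20] . (h_0, h_1, h_2, h_4) = 1
  [-1/20, -1/4, 4/5, -2/5] . (h_0, h_1, h_2, h_4) = 1
  [-3/10, -2/5, -1/10, 19/20] . (h_0, h_1, h_2, h_4) = 1

Solving yields:
  h_0 = 95310/9647
  h_1 = 102030/9647
  h_2 = 96590/9647
  h_4 = 93380/9647

Starting state is 2, so the expected hitting time is h_2 = 96590/9647.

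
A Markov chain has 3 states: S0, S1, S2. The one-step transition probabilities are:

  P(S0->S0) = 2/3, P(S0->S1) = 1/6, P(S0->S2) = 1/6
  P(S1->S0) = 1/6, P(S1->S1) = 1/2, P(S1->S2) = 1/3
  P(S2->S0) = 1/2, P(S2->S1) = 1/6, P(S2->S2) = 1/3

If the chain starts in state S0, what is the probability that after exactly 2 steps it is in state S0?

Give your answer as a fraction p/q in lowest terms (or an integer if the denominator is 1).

Answer: 5/9

Derivation:
Computing P^2 by repeated multiplication:
P^1 =
  S0: [2/3, 1/6, 1/6]
  S1: [1/6, 1/2, 1/3]
  S2: [1/2, 1/6, 1/3]
P^2 =
  S0: [5/9, 2/9, 2/9]
  S1: [13/36, 1/3, 11/36]
  S2: [19/36, 2/9, 1/4]

(P^2)[S0 -> S0] = 5/9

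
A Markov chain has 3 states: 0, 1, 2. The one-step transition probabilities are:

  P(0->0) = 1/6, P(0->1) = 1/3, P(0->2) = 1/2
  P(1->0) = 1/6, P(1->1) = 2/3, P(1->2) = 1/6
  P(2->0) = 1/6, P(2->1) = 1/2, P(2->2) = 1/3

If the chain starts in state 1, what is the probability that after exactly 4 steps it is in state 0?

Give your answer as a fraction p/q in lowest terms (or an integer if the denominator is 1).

Answer: 1/6

Derivation:
Computing P^4 by repeated multiplication:
P^1 =
  0: [1/6, 1/3, 1/2]
  1: [1/6, 2/3, 1/6]
  2: [1/6, 1/2, 1/3]
P^2 =
  0: [1/6, 19/36, 11/36]
  1: [1/6, 7/12, 1/4]
  2: [1/6, 5/9, 5/18]
P^3 =
  0: [1/6, 121/216, 59/216]
  1: [1/6, 41/72, 19/72]
  2: [1/6, 61/108, 29/108]
P^4 =
  0: [1/6, 733/1296, 347/1296]
  1: [1/6, 245/432, 115/432]
  2: [1/6, 367/648, 173/648]

(P^4)[1 -> 0] = 1/6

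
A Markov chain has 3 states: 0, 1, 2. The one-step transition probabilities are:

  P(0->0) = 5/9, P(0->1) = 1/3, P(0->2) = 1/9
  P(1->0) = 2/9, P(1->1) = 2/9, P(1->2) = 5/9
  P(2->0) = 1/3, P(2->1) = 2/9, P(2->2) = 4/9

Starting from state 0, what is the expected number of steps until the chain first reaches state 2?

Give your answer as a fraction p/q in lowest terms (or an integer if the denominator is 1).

Answer: 45/11

Derivation:
Let h_i = expected steps to first reach 2 from state i.
Boundary: h_2 = 0.
First-step equations for the other states:
  h_0 = 1 + 5/9*h_0 + 1/3*h_1 + 1/9*h_2
  h_1 = 1 + 2/9*h_0 + 2/9*h_1 + 5/9*h_2

Substituting h_2 = 0 and rearranging gives the linear system (I - Q) h = 1:
  [4/9, -1/3] . (h_0, h_1) = 1
  [-2/9, 7/9] . (h_0, h_1) = 1

Solving yields:
  h_0 = 45/11
  h_1 = 27/11

Starting state is 0, so the expected hitting time is h_0 = 45/11.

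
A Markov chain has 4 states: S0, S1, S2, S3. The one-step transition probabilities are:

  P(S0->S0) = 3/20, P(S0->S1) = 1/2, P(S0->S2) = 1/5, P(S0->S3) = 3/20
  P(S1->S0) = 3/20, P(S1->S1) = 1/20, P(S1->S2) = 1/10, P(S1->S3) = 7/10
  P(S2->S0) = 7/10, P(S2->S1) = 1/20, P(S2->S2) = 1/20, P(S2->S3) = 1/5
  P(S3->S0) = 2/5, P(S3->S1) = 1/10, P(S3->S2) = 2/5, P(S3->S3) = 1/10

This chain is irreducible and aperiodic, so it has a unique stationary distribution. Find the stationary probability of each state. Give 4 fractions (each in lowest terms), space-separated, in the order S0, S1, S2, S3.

Answer: 5194/15917 3342/15917 3204/15917 4177/15917

Derivation:
The stationary distribution satisfies pi = pi * P, i.e.:
  pi_S0 = 3/20*pi_S0 + 3/20*pi_S1 + 7/10*pi_S2 + 2/5*pi_S3
  pi_S1 = 1/2*pi_S0 + 1/20*pi_S1 + 1/20*pi_S2 + 1/10*pi_S3
  pi_S2 = 1/5*pi_S0 + 1/10*pi_S1 + 1/20*pi_S2 + 2/5*pi_S3
  pi_S3 = 3/20*pi_S0 + 7/10*pi_S1 + 1/5*pi_S2 + 1/10*pi_S3
with normalization: pi_S0 + pi_S1 + pi_S2 + pi_S3 = 1.

Using the first 3 balance equations plus normalization, the linear system A*pi = b is:
  [-17/20, 3/20, 7/10, 2/5] . pi = 0
  [1/2, -19/20, 1/20, 1/10] . pi = 0
  [1/5, 1/10, -19/20, 2/5] . pi = 0
  [1, 1, 1, 1] . pi = 1

Solving yields:
  pi_S0 = 5194/15917
  pi_S1 = 3342/15917
  pi_S2 = 3204/15917
  pi_S3 = 4177/15917

Verification (pi * P):
  5194/15917*3/20 + 3342/15917*3/20 + 3204/15917*7/10 + 4177/15917*2/5 = 5194/15917 = pi_S0  (ok)
  5194/15917*1/2 + 3342/15917*1/20 + 3204/15917*1/20 + 4177/15917*1/10 = 3342/15917 = pi_S1  (ok)
  5194/15917*1/5 + 3342/15917*1/10 + 3204/15917*1/20 + 4177/15917*2/5 = 3204/15917 = pi_S2  (ok)
  5194/15917*3/20 + 3342/15917*7/10 + 3204/15917*1/5 + 4177/15917*1/10 = 4177/15917 = pi_S3  (ok)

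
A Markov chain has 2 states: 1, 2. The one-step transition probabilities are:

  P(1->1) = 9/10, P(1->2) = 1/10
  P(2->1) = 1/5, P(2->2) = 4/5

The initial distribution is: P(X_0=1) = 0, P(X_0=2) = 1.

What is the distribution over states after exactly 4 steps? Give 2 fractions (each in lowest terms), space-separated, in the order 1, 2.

Answer: 2533/5000 2467/5000

Derivation:
Propagating the distribution step by step (d_{t+1} = d_t * P):
d_0 = (1=0, 2=1)
  d_1[1] = 0*9/10 + 1*1/5 = 1/5
  d_1[2] = 0*1/10 + 1*4/5 = 4/5
d_1 = (1=1/5, 2=4/5)
  d_2[1] = 1/5*9/10 + 4/5*1/5 = 17/50
  d_2[2] = 1/5*1/10 + 4/5*4/5 = 33/50
d_2 = (1=17/50, 2=33/50)
  d_3[1] = 17/50*9/10 + 33/50*1/5 = 219/500
  d_3[2] = 17/50*1/10 + 33/50*4/5 = 281/500
d_3 = (1=219/500, 2=281/500)
  d_4[1] = 219/500*9/10 + 281/500*1/5 = 2533/5000
  d_4[2] = 219/500*1/10 + 281/500*4/5 = 2467/5000
d_4 = (1=2533/5000, 2=2467/5000)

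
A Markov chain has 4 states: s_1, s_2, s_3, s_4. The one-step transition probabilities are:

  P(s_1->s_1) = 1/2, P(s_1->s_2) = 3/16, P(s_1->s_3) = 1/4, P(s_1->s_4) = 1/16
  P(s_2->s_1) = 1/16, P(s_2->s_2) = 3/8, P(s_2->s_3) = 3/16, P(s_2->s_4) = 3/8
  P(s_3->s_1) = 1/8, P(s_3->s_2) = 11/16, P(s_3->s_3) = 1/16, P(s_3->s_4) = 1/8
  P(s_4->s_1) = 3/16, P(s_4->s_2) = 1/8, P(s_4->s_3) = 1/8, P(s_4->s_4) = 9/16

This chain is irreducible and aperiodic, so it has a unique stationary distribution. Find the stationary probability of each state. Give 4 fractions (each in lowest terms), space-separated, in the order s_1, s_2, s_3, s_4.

The stationary distribution satisfies pi = pi * P, i.e.:
  pi_s_1 = 1/2*pi_s_1 + 1/16*pi_s_2 + 1/8*pi_s_3 + 3/16*pi_s_4
  pi_s_2 = 3/16*pi_s_1 + 3/8*pi_s_2 + 11/16*pi_s_3 + 1/8*pi_s_4
  pi_s_3 = 1/4*pi_s_1 + 3/16*pi_s_2 + 1/16*pi_s_3 + 1/8*pi_s_4
  pi_s_4 = 1/16*pi_s_1 + 3/8*pi_s_2 + 1/8*pi_s_3 + 9/16*pi_s_4
with normalization: pi_s_1 + pi_s_2 + pi_s_3 + pi_s_4 = 1.

Using the first 3 balance equations plus normalization, the linear system A*pi = b is:
  [-1/2, 1/16, 1/8, 3/16] . pi = 0
  [3/16, -5/8, 11/16, 1/8] . pi = 0
  [1/4, 3/16, -15/16, 1/8] . pi = 0
  [1, 1, 1, 1] . pi = 1

Solving yields:
  pi_s_1 = 13/64
  pi_s_2 = 97/320
  pi_s_3 = 51/320
  pi_s_4 = 107/320

Verification (pi * P):
  13/64*1/2 + 97/320*1/16 + 51/320*1/8 + 107/320*3/16 = 13/64 = pi_s_1  (ok)
  13/64*3/16 + 97/320*3/8 + 51/320*11/16 + 107/320*1/8 = 97/320 = pi_s_2  (ok)
  13/64*1/4 + 97/320*3/16 + 51/320*1/16 + 107/320*1/8 = 51/320 = pi_s_3  (ok)
  13/64*1/16 + 97/320*3/8 + 51/320*1/8 + 107/320*9/16 = 107/320 = pi_s_4  (ok)

Answer: 13/64 97/320 51/320 107/320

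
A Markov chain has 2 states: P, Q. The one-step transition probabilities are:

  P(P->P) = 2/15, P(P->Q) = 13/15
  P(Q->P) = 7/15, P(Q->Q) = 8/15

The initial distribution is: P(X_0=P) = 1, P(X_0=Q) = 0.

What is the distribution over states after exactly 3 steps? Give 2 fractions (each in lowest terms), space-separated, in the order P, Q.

Answer: 44/135 91/135

Derivation:
Propagating the distribution step by step (d_{t+1} = d_t * P):
d_0 = (P=1, Q=0)
  d_1[P] = 1*2/15 + 0*7/15 = 2/15
  d_1[Q] = 1*13/15 + 0*8/15 = 13/15
d_1 = (P=2/15, Q=13/15)
  d_2[P] = 2/15*2/15 + 13/15*7/15 = 19/45
  d_2[Q] = 2/15*13/15 + 13/15*8/15 = 26/45
d_2 = (P=19/45, Q=26/45)
  d_3[P] = 19/45*2/15 + 26/45*7/15 = 44/135
  d_3[Q] = 19/45*13/15 + 26/45*8/15 = 91/135
d_3 = (P=44/135, Q=91/135)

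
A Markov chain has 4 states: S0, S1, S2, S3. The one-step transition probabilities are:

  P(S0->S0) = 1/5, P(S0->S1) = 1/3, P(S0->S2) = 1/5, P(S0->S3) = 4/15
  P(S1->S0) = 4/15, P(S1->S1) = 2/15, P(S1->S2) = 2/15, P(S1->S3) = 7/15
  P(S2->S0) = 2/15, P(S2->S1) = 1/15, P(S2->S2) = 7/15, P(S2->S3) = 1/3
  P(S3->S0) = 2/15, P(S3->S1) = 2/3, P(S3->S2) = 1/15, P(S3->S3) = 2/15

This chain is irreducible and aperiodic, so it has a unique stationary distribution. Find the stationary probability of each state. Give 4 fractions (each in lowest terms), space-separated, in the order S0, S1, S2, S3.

The stationary distribution satisfies pi = pi * P, i.e.:
  pi_S0 = 1/5*pi_S0 + 4/15*pi_S1 + 2/15*pi_S2 + 2/15*pi_S3
  pi_S1 = 1/3*pi_S0 + 2/15*pi_S1 + 1/15*pi_S2 + 2/3*pi_S3
  pi_S2 = 1/5*pi_S0 + 2/15*pi_S1 + 7/15*pi_S2 + 1/15*pi_S3
  pi_S3 = 4/15*pi_S0 + 7/15*pi_S1 + 1/3*pi_S2 + 2/15*pi_S3
with normalization: pi_S0 + pi_S1 + pi_S2 + pi_S3 = 1.

Using the first 3 balance equations plus normalization, the linear system A*pi = b is:
  [-4/5, 4/15, 2/15, 2/15] . pi = 0
  [1/3, -13/15, 1/15, 2/3] . pi = 0
  [1/5, 2/15, -8/15, 1/15] . pi = 0
  [1, 1, 1, 1] . pi = 1

Solving yields:
  pi_S0 = 33/175
  pi_S1 = 8/25
  pi_S2 = 33/175
  pi_S3 = 53/175

Verification (pi * P):
  33/175*1/5 + 8/25*4/15 + 33/175*2/15 + 53/175*2/15 = 33/175 = pi_S0  (ok)
  33/175*1/3 + 8/25*2/15 + 33/175*1/15 + 53/175*2/3 = 8/25 = pi_S1  (ok)
  33/175*1/5 + 8/25*2/15 + 33/175*7/15 + 53/175*1/15 = 33/175 = pi_S2  (ok)
  33/175*4/15 + 8/25*7/15 + 33/175*1/3 + 53/175*2/15 = 53/175 = pi_S3  (ok)

Answer: 33/175 8/25 33/175 53/175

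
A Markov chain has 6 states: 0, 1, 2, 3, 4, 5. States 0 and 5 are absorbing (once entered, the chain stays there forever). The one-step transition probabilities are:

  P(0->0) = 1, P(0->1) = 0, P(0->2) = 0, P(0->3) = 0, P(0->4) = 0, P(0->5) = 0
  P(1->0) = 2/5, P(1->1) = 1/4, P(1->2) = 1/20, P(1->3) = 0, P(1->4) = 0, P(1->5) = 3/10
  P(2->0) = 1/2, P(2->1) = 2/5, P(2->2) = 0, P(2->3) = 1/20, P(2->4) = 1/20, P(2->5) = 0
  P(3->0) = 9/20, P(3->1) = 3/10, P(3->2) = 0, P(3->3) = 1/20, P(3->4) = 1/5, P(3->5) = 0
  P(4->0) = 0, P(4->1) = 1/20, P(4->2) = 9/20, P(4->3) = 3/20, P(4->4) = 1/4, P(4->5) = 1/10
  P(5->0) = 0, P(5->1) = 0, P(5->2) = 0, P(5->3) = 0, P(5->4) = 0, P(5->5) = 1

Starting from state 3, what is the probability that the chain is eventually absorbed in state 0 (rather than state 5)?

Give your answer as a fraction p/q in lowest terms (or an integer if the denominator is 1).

Let a_i = P(absorbed in 0 | start in state i).
Boundary conditions: a_0 = 1, a_5 = 0.
For each transient state i, a_i = sum_j P(i->j) * a_j:
  a_1 = 2/5*a_0 + 1/4*a_1 + 1/20*a_2 + 0*a_3 + 0*a_4 + 3/10*a_5
  a_2 = 1/2*a_0 + 2/5*a_1 + 0*a_2 + 1/20*a_3 + 1/20*a_4 + 0*a_5
  a_3 = 9/20*a_0 + 3/10*a_1 + 0*a_2 + 1/20*a_3 + 1/5*a_4 + 0*a_5
  a_4 = 0*a_0 + 1/20*a_1 + 9/20*a_2 + 3/20*a_3 + 1/4*a_4 + 1/10*a_5

Substituting a_0 = 1 and a_5 = 0, rearrange to (I - Q) a = r where r[i] = P(i -> 0):
  [3/4, -1/20, 0, 0] . (a_1, a_2, a_3, a_4) = 2/5
  [-2/5, 1, -1/20, -1/20] . (a_1, a_2, a_3, a_4) = 1/2
  [-3/10, 0, 19/20, -1/5] . (a_1, a_2, a_3, a_4) = 9/20
  [-1/20, -9/20, -3/20, 3/4] . (a_1, a_2, a_3, a_4) = 0

Solving yields:
  a_1 = 11229/19120
  a_2 = 3095/3824
  a_3 = 7681/9560
  a_4 = 6553/9560

Starting state is 3, so the absorption probability is a_3 = 7681/9560.

Answer: 7681/9560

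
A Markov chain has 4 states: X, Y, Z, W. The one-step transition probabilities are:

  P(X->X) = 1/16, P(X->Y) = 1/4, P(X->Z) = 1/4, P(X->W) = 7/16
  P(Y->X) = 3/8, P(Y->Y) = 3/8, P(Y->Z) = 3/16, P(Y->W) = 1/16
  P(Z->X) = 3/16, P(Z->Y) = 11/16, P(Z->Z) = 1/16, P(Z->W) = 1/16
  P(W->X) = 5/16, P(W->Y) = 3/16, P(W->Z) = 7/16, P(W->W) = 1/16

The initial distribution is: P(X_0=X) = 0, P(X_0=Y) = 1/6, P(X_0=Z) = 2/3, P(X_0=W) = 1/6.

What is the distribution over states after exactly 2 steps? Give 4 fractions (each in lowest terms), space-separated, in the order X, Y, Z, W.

Answer: 413/1536 97/256 307/1536 39/256

Derivation:
Propagating the distribution step by step (d_{t+1} = d_t * P):
d_0 = (X=0, Y=1/6, Z=2/3, W=1/6)
  d_1[X] = 0*1/16 + 1/6*3/8 + 2/3*3/16 + 1/6*5/16 = 23/96
  d_1[Y] = 0*1/4 + 1/6*3/8 + 2/3*11/16 + 1/6*3/16 = 53/96
  d_1[Z] = 0*1/4 + 1/6*3/16 + 2/3*1/16 + 1/6*7/16 = 7/48
  d_1[W] = 0*7/16 + 1/6*1/16 + 2/3*1/16 + 1/6*1/16 = 1/16
d_1 = (X=23/96, Y=53/96, Z=7/48, W=1/16)
  d_2[X] = 23/96*1/16 + 53/96*3/8 + 7/48*3/16 + 1/16*5/16 = 413/1536
  d_2[Y] = 23/96*1/4 + 53/96*3/8 + 7/48*11/16 + 1/16*3/16 = 97/256
  d_2[Z] = 23/96*1/4 + 53/96*3/16 + 7/48*1/16 + 1/16*7/16 = 307/1536
  d_2[W] = 23/96*7/16 + 53/96*1/16 + 7/48*1/16 + 1/16*1/16 = 39/256
d_2 = (X=413/1536, Y=97/256, Z=307/1536, W=39/256)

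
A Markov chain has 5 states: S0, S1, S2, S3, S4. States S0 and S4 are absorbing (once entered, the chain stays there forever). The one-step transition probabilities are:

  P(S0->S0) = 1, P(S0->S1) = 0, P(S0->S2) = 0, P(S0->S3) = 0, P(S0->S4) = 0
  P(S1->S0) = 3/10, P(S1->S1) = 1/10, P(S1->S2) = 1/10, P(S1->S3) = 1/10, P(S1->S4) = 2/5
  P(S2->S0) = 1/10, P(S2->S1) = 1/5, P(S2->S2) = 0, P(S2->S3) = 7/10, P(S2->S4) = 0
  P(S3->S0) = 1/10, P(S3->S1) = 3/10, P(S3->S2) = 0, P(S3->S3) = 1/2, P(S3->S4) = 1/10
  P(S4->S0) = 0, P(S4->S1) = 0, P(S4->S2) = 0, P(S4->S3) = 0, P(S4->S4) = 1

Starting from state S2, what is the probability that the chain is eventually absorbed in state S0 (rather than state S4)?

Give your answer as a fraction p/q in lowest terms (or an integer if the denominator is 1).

Let a_i = P(absorbed in S0 | start in state i).
Boundary conditions: a_S0 = 1, a_S4 = 0.
For each transient state i, a_i = sum_j P(i->j) * a_j:
  a_S1 = 3/10*a_S0 + 1/10*a_S1 + 1/10*a_S2 + 1/10*a_S3 + 2/5*a_S4
  a_S2 = 1/10*a_S0 + 1/5*a_S1 + 0*a_S2 + 7/10*a_S3 + 0*a_S4
  a_S3 = 1/10*a_S0 + 3/10*a_S1 + 0*a_S2 + 1/2*a_S3 + 1/10*a_S4

Substituting a_S0 = 1 and a_S4 = 0, rearrange to (I - Q) a = r where r[i] = P(i -> S0):
  [9/10, -1/10, -1/10] . (a_S1, a_S2, a_S3) = 3/10
  [-1/5, 1, -7/10] . (a_S1, a_S2, a_S3) = 1/10
  [-3/10, 0, 1/2] . (a_S1, a_S2, a_S3) = 1/10

Solving yields:
  a_S1 = 172/389
  a_S2 = 200/389
  a_S3 = 181/389

Starting state is S2, so the absorption probability is a_S2 = 200/389.

Answer: 200/389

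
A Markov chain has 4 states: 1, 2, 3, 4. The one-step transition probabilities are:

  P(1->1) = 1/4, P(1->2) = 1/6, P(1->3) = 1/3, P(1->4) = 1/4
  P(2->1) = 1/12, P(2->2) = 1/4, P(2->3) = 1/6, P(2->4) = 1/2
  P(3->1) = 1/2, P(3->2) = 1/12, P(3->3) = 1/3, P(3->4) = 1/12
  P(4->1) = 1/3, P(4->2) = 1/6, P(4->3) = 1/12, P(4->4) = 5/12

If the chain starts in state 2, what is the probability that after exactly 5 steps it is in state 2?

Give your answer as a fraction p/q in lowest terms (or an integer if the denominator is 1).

Answer: 40211/248832

Derivation:
Computing P^5 by repeated multiplication:
P^1 =
  1: [1/4, 1/6, 1/3, 1/4]
  2: [1/12, 1/4, 1/6, 1/2]
  3: [1/2, 1/12, 1/3, 1/12]
  4: [1/3, 1/6, 1/12, 5/12]
P^2 =
  1: [47/144, 11/72, 35/144, 5/18]
  2: [7/24, 25/144, 1/6, 53/144]
  3: [47/144, 7/48, 43/144, 11/48]
  4: [5/18, 25/144, 29/144, 25/72]
P^3 =
  1: [533/1728, 275/1728, 103/432, 127/432]
  2: [169/576, 289/1728, 367/1728, 565/1728]
  3: [23/72, 133/864, 145/576, 475/1728]
  4: [173/576, 71/432, 47/216, 61/192]
P^4 =
  1: [1063/3456, 3319/20736, 2419/10368, 689/2304]
  2: [49/162, 563/3456, 4639/20736, 2149/6912]
  3: [67/216, 3287/20736, 4955/20736, 3031/10368]
  4: [6293/20736, 841/5184, 4697/20736, 3191/10368]
P^5 =
  1: [76285/248832, 39953/248832, 57703/248832, 74891/248832]
  2: [39/128, 40211/248832, 18949/82944, 37979/124416]
  3: [76561/248832, 3317/20736, 7273/31104, 24761/82944]
  4: [75953/248832, 40139/248832, 28535/124416, 37835/124416]

(P^5)[2 -> 2] = 40211/248832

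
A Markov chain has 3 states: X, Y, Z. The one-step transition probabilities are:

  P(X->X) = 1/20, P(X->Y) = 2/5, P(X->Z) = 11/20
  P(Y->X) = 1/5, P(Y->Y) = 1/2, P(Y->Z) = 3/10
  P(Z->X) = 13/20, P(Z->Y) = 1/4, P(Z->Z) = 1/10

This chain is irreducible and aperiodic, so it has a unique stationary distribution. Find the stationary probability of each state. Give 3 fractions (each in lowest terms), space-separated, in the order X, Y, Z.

Answer: 50/169 199/507 158/507

Derivation:
The stationary distribution satisfies pi = pi * P, i.e.:
  pi_X = 1/20*pi_X + 1/5*pi_Y + 13/20*pi_Z
  pi_Y = 2/5*pi_X + 1/2*pi_Y + 1/4*pi_Z
  pi_Z = 11/20*pi_X + 3/10*pi_Y + 1/10*pi_Z
with normalization: pi_X + pi_Y + pi_Z = 1.

Using the first 2 balance equations plus normalization, the linear system A*pi = b is:
  [-19/20, 1/5, 13/20] . pi = 0
  [2/5, -1/2, 1/4] . pi = 0
  [1, 1, 1] . pi = 1

Solving yields:
  pi_X = 50/169
  pi_Y = 199/507
  pi_Z = 158/507

Verification (pi * P):
  50/169*1/20 + 199/507*1/5 + 158/507*13/20 = 50/169 = pi_X  (ok)
  50/169*2/5 + 199/507*1/2 + 158/507*1/4 = 199/507 = pi_Y  (ok)
  50/169*11/20 + 199/507*3/10 + 158/507*1/10 = 158/507 = pi_Z  (ok)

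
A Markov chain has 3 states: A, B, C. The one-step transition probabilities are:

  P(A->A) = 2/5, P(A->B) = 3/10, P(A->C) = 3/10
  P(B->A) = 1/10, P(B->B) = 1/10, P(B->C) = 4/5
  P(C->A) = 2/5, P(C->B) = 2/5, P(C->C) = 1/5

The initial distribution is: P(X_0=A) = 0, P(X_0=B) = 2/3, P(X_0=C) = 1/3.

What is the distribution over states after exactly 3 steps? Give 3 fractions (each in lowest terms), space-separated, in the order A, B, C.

Answer: 38/125 27/100 213/500

Derivation:
Propagating the distribution step by step (d_{t+1} = d_t * P):
d_0 = (A=0, B=2/3, C=1/3)
  d_1[A] = 0*2/5 + 2/3*1/10 + 1/3*2/5 = 1/5
  d_1[B] = 0*3/10 + 2/3*1/10 + 1/3*2/5 = 1/5
  d_1[C] = 0*3/10 + 2/3*4/5 + 1/3*1/5 = 3/5
d_1 = (A=1/5, B=1/5, C=3/5)
  d_2[A] = 1/5*2/5 + 1/5*1/10 + 3/5*2/5 = 17/50
  d_2[B] = 1/5*3/10 + 1/5*1/10 + 3/5*2/5 = 8/25
  d_2[C] = 1/5*3/10 + 1/5*4/5 + 3/5*1/5 = 17/50
d_2 = (A=17/50, B=8/25, C=17/50)
  d_3[A] = 17/50*2/5 + 8/25*1/10 + 17/50*2/5 = 38/125
  d_3[B] = 17/50*3/10 + 8/25*1/10 + 17/50*2/5 = 27/100
  d_3[C] = 17/50*3/10 + 8/25*4/5 + 17/50*1/5 = 213/500
d_3 = (A=38/125, B=27/100, C=213/500)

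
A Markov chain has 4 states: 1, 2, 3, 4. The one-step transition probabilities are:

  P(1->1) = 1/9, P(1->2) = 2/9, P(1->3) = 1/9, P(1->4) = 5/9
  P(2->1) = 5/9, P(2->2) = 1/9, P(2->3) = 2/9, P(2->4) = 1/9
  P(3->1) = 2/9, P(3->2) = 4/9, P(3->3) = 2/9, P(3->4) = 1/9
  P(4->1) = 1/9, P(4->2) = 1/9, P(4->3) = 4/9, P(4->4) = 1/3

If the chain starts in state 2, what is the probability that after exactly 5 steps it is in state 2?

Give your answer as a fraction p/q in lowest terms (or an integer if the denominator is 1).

Answer: 13127/59049

Derivation:
Computing P^5 by repeated multiplication:
P^1 =
  1: [1/9, 2/9, 1/9, 5/9]
  2: [5/9, 1/9, 2/9, 1/9]
  3: [2/9, 4/9, 2/9, 1/9]
  4: [1/9, 1/9, 4/9, 1/3]
P^2 =
  1: [2/9, 13/81, 1/3, 23/81]
  2: [5/27, 20/81, 5/27, 31/81]
  3: [1/3, 17/81, 2/9, 19/81]
  4: [17/81, 22/81, 23/81, 19/81]
P^3 =
  1: [160/729, 20/81, 190/729, 199/729]
  2: [176/729, 47/243, 209/729, 203/729]
  3: [167/729, 2/9, 173/729, 227/729]
  4: [64/243, 167/729, 61/243, 187/729]
P^4 =
  1: [1639/6561, 1459/6561, 1696/6561, 589/2187]
  2: [1502/6561, 1532/6561, 1688/6561, 613/2187]
  3: [1550/6561, 1415/6561, 1745/6561, 617/2187]
  4: [1580/6561, 490/2187, 1640/6561, 1871/6561]
P^5 =
  1: [14093/59049, 13288/59049, 15017/59049, 16651/59049]
  2: [14377/59049, 13127/59049, 15298/59049, 16247/59049]
  3: [13966/59049, 13346/59049, 15274/59049, 16463/59049]
  4: [14081/59049, 13061/59049, 15284/59049, 1847/6561]

(P^5)[2 -> 2] = 13127/59049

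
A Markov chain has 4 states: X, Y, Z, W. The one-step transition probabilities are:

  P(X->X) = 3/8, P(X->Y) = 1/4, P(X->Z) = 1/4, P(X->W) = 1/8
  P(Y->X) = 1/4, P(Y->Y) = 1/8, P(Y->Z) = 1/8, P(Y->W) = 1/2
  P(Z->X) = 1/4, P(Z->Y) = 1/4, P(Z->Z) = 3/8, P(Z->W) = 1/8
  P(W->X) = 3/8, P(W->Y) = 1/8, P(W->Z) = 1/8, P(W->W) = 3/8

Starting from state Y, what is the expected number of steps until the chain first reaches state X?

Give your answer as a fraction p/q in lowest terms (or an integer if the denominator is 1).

Let h_i = expected steps to first reach X from state i.
Boundary: h_X = 0.
First-step equations for the other states:
  h_Y = 1 + 1/4*h_X + 1/8*h_Y + 1/8*h_Z + 1/2*h_W
  h_Z = 1 + 1/4*h_X + 1/4*h_Y + 3/8*h_Z + 1/8*h_W
  h_W = 1 + 3/8*h_X + 1/8*h_Y + 1/8*h_Z + 3/8*h_W

Substituting h_X = 0 and rearranging gives the linear system (I - Q) h = 1:
  [7/8, -1/8, -1/2] . (h_Y, h_Z, h_W) = 1
  [-1/4, 5/8, -1/8] . (h_Y, h_Z, h_W) = 1
  [-1/8, -1/8, 5/8] . (h_Y, h_Z, h_W) = 1

Solving yields:
  h_Y = 144/43
  h_Z = 152/43
  h_W = 128/43

Starting state is Y, so the expected hitting time is h_Y = 144/43.

Answer: 144/43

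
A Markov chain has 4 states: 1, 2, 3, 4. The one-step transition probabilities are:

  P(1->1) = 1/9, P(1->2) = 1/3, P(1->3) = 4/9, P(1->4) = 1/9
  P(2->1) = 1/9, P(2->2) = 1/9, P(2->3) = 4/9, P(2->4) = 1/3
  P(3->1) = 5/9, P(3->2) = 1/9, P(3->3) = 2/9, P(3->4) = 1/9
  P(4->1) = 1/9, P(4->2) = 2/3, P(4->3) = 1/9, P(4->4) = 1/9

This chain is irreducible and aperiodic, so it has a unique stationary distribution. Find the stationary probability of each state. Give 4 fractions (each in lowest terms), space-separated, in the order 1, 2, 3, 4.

Answer: 85/337 88/337 107/337 57/337

Derivation:
The stationary distribution satisfies pi = pi * P, i.e.:
  pi_1 = 1/9*pi_1 + 1/9*pi_2 + 5/9*pi_3 + 1/9*pi_4
  pi_2 = 1/3*pi_1 + 1/9*pi_2 + 1/9*pi_3 + 2/3*pi_4
  pi_3 = 4/9*pi_1 + 4/9*pi_2 + 2/9*pi_3 + 1/9*pi_4
  pi_4 = 1/9*pi_1 + 1/3*pi_2 + 1/9*pi_3 + 1/9*pi_4
with normalization: pi_1 + pi_2 + pi_3 + pi_4 = 1.

Using the first 3 balance equations plus normalization, the linear system A*pi = b is:
  [-8/9, 1/9, 5/9, 1/9] . pi = 0
  [1/3, -8/9, 1/9, 2/3] . pi = 0
  [4/9, 4/9, -7/9, 1/9] . pi = 0
  [1, 1, 1, 1] . pi = 1

Solving yields:
  pi_1 = 85/337
  pi_2 = 88/337
  pi_3 = 107/337
  pi_4 = 57/337

Verification (pi * P):
  85/337*1/9 + 88/337*1/9 + 107/337*5/9 + 57/337*1/9 = 85/337 = pi_1  (ok)
  85/337*1/3 + 88/337*1/9 + 107/337*1/9 + 57/337*2/3 = 88/337 = pi_2  (ok)
  85/337*4/9 + 88/337*4/9 + 107/337*2/9 + 57/337*1/9 = 107/337 = pi_3  (ok)
  85/337*1/9 + 88/337*1/3 + 107/337*1/9 + 57/337*1/9 = 57/337 = pi_4  (ok)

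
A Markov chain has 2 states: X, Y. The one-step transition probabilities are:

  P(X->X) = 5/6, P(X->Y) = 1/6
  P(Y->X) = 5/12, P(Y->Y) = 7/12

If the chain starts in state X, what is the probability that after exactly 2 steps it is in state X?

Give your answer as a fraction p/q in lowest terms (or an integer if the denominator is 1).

Answer: 55/72

Derivation:
Computing P^2 by repeated multiplication:
P^1 =
  X: [5/6, 1/6]
  Y: [5/12, 7/12]
P^2 =
  X: [55/72, 17/72]
  Y: [85/144, 59/144]

(P^2)[X -> X] = 55/72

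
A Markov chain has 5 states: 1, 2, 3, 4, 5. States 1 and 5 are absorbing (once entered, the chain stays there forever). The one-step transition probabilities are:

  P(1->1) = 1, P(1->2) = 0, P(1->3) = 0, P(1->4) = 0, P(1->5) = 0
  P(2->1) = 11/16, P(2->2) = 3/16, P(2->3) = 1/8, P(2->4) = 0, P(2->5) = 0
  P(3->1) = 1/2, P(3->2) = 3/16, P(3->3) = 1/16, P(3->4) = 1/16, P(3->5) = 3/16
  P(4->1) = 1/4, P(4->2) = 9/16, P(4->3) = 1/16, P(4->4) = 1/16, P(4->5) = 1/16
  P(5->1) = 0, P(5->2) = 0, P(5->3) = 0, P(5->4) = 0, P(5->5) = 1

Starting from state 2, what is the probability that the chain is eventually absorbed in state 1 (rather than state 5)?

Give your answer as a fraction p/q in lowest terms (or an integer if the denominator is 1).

Let a_i = P(absorbed in 1 | start in state i).
Boundary conditions: a_1 = 1, a_5 = 0.
For each transient state i, a_i = sum_j P(i->j) * a_j:
  a_2 = 11/16*a_1 + 3/16*a_2 + 1/8*a_3 + 0*a_4 + 0*a_5
  a_3 = 1/2*a_1 + 3/16*a_2 + 1/16*a_3 + 1/16*a_4 + 3/16*a_5
  a_4 = 1/4*a_1 + 9/16*a_2 + 1/16*a_3 + 1/16*a_4 + 1/16*a_5

Substituting a_1 = 1 and a_5 = 0, rearrange to (I - Q) a = r where r[i] = P(i -> 1):
  [13/16, -1/8, 0] . (a_2, a_3, a_4) = 11/16
  [-3/16, 15/16, -1/16] . (a_2, a_3, a_4) = 1/2
  [-9/16, -1/16, 15/16] . (a_2, a_3, a_4) = 1/4

Solving yields:
  a_2 = 678/701
  a_3 = 1103/1402
  a_4 = 1261/1402

Starting state is 2, so the absorption probability is a_2 = 678/701.

Answer: 678/701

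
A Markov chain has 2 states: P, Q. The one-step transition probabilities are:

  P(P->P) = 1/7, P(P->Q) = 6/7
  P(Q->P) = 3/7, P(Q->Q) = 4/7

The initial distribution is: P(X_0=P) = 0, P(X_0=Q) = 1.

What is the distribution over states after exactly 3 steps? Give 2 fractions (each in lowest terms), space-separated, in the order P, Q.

Propagating the distribution step by step (d_{t+1} = d_t * P):
d_0 = (P=0, Q=1)
  d_1[P] = 0*1/7 + 1*3/7 = 3/7
  d_1[Q] = 0*6/7 + 1*4/7 = 4/7
d_1 = (P=3/7, Q=4/7)
  d_2[P] = 3/7*1/7 + 4/7*3/7 = 15/49
  d_2[Q] = 3/7*6/7 + 4/7*4/7 = 34/49
d_2 = (P=15/49, Q=34/49)
  d_3[P] = 15/49*1/7 + 34/49*3/7 = 117/343
  d_3[Q] = 15/49*6/7 + 34/49*4/7 = 226/343
d_3 = (P=117/343, Q=226/343)

Answer: 117/343 226/343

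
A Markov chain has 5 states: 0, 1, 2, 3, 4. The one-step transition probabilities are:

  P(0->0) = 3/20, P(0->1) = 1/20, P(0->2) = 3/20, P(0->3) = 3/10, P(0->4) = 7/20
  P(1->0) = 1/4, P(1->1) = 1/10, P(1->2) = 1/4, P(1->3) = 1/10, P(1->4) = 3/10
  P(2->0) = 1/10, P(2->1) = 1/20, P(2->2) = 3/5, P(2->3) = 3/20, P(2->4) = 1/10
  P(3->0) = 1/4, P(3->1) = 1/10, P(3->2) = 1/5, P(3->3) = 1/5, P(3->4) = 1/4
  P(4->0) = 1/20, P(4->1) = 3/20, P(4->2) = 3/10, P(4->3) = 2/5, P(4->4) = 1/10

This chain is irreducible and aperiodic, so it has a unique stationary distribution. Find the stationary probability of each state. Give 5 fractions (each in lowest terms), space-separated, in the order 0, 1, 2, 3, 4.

The stationary distribution satisfies pi = pi * P, i.e.:
  pi_0 = 3/20*pi_0 + 1/4*pi_1 + 1/10*pi_2 + 1/4*pi_3 + 1/20*pi_4
  pi_1 = 1/20*pi_0 + 1/10*pi_1 + 1/20*pi_2 + 1/10*pi_3 + 3/20*pi_4
  pi_2 = 3/20*pi_0 + 1/4*pi_1 + 3/5*pi_2 + 1/5*pi_3 + 3/10*pi_4
  pi_3 = 3/10*pi_0 + 1/10*pi_1 + 3/20*pi_2 + 1/5*pi_3 + 2/5*pi_4
  pi_4 = 7/20*pi_0 + 3/10*pi_1 + 1/10*pi_2 + 1/4*pi_3 + 1/10*pi_4
with normalization: pi_0 + pi_1 + pi_2 + pi_3 + pi_4 = 1.

Using the first 4 balance equations plus normalization, the linear system A*pi = b is:
  [-17/20, 1/4, 1/10, 1/4, 1/20] . pi = 0
  [1/20, -9/10, 1/20, 1/10, 3/20] . pi = 0
  [3/20, 1/4, -2/5, 1/5, 3/10] . pi = 0
  [3/10, 1/10, 3/20, -4/5, 2/5] . pi = 0
  [1, 1, 1, 1, 1] . pi = 1

Solving yields:
  pi_0 = 18091/125362
  pi_1 = 10549/125362
  pi_2 = 22530/62681
  pi_3 = 28255/125362
  pi_4 = 23407/125362

Verification (pi * P):
  18091/125362*3/20 + 10549/125362*1/4 + 22530/62681*1/10 + 28255/125362*1/4 + 23407/125362*1/20 = 18091/125362 = pi_0  (ok)
  18091/125362*1/20 + 10549/125362*1/10 + 22530/62681*1/20 + 28255/125362*1/10 + 23407/125362*3/20 = 10549/125362 = pi_1  (ok)
  18091/125362*3/20 + 10549/125362*1/4 + 22530/62681*3/5 + 28255/125362*1/5 + 23407/125362*3/10 = 22530/62681 = pi_2  (ok)
  18091/125362*3/10 + 10549/125362*1/10 + 22530/62681*3/20 + 28255/125362*1/5 + 23407/125362*2/5 = 28255/125362 = pi_3  (ok)
  18091/125362*7/20 + 10549/125362*3/10 + 22530/62681*1/10 + 28255/125362*1/4 + 23407/125362*1/10 = 23407/125362 = pi_4  (ok)

Answer: 18091/125362 10549/125362 22530/62681 28255/125362 23407/125362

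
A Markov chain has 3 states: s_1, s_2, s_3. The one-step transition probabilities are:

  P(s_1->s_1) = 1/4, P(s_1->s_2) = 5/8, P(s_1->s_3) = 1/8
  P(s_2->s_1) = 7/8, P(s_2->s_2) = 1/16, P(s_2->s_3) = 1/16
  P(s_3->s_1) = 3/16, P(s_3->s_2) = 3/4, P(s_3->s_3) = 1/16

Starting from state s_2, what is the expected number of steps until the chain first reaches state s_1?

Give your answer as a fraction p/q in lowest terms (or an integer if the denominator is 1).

Let h_i = expected steps to first reach s_1 from state i.
Boundary: h_s_1 = 0.
First-step equations for the other states:
  h_s_2 = 1 + 7/8*h_s_1 + 1/16*h_s_2 + 1/16*h_s_3
  h_s_3 = 1 + 3/16*h_s_1 + 3/4*h_s_2 + 1/16*h_s_3

Substituting h_s_1 = 0 and rearranging gives the linear system (I - Q) h = 1:
  [15/16, -1/16] . (h_s_2, h_s_3) = 1
  [-3/4, 15/16] . (h_s_2, h_s_3) = 1

Solving yields:
  h_s_2 = 256/213
  h_s_3 = 144/71

Starting state is s_2, so the expected hitting time is h_s_2 = 256/213.

Answer: 256/213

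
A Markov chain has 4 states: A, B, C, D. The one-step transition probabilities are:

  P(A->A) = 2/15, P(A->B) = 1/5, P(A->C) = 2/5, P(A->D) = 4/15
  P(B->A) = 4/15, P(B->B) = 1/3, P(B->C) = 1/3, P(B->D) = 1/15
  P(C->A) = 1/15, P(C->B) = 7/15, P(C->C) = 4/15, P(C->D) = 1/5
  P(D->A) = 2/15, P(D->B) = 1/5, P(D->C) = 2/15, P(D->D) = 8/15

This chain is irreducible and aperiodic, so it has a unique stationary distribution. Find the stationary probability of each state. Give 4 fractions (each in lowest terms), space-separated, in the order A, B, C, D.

Answer: 373/2375 749/2375 653/2375 24/95

Derivation:
The stationary distribution satisfies pi = pi * P, i.e.:
  pi_A = 2/15*pi_A + 4/15*pi_B + 1/15*pi_C + 2/15*pi_D
  pi_B = 1/5*pi_A + 1/3*pi_B + 7/15*pi_C + 1/5*pi_D
  pi_C = 2/5*pi_A + 1/3*pi_B + 4/15*pi_C + 2/15*pi_D
  pi_D = 4/15*pi_A + 1/15*pi_B + 1/5*pi_C + 8/15*pi_D
with normalization: pi_A + pi_B + pi_C + pi_D = 1.

Using the first 3 balance equations plus normalization, the linear system A*pi = b is:
  [-13/15, 4/15, 1/15, 2/15] . pi = 0
  [1/5, -2/3, 7/15, 1/5] . pi = 0
  [2/5, 1/3, -11/15, 2/15] . pi = 0
  [1, 1, 1, 1] . pi = 1

Solving yields:
  pi_A = 373/2375
  pi_B = 749/2375
  pi_C = 653/2375
  pi_D = 24/95

Verification (pi * P):
  373/2375*2/15 + 749/2375*4/15 + 653/2375*1/15 + 24/95*2/15 = 373/2375 = pi_A  (ok)
  373/2375*1/5 + 749/2375*1/3 + 653/2375*7/15 + 24/95*1/5 = 749/2375 = pi_B  (ok)
  373/2375*2/5 + 749/2375*1/3 + 653/2375*4/15 + 24/95*2/15 = 653/2375 = pi_C  (ok)
  373/2375*4/15 + 749/2375*1/15 + 653/2375*1/5 + 24/95*8/15 = 24/95 = pi_D  (ok)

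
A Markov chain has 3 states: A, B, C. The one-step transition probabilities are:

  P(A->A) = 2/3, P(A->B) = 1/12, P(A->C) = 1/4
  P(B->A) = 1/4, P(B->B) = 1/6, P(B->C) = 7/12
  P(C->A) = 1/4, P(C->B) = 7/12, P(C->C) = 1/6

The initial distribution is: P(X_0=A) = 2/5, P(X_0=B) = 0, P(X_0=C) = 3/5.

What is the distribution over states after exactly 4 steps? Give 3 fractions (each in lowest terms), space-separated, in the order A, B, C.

Propagating the distribution step by step (d_{t+1} = d_t * P):
d_0 = (A=2/5, B=0, C=3/5)
  d_1[A] = 2/5*2/3 + 0*1/4 + 3/5*1/4 = 5/12
  d_1[B] = 2/5*1/12 + 0*1/6 + 3/5*7/12 = 23/60
  d_1[C] = 2/5*1/4 + 0*7/12 + 3/5*1/6 = 1/5
d_1 = (A=5/12, B=23/60, C=1/5)
  d_2[A] = 5/12*2/3 + 23/60*1/4 + 1/5*1/4 = 61/144
  d_2[B] = 5/12*1/12 + 23/60*1/6 + 1/5*7/12 = 31/144
  d_2[C] = 5/12*1/4 + 23/60*7/12 + 1/5*1/6 = 13/36
d_2 = (A=61/144, B=31/144, C=13/36)
  d_3[A] = 61/144*2/3 + 31/144*1/4 + 13/36*1/4 = 737/1728
  d_3[B] = 61/144*1/12 + 31/144*1/6 + 13/36*7/12 = 487/1728
  d_3[C] = 61/144*1/4 + 31/144*7/12 + 13/36*1/6 = 7/24
d_3 = (A=737/1728, B=487/1728, C=7/24)
  d_4[A] = 737/1728*2/3 + 487/1728*1/4 + 7/24*1/4 = 8869/20736
  d_4[B] = 737/1728*1/12 + 487/1728*1/6 + 7/24*7/12 = 5239/20736
  d_4[C] = 737/1728*1/4 + 487/1728*7/12 + 7/24*1/6 = 1657/5184
d_4 = (A=8869/20736, B=5239/20736, C=1657/5184)

Answer: 8869/20736 5239/20736 1657/5184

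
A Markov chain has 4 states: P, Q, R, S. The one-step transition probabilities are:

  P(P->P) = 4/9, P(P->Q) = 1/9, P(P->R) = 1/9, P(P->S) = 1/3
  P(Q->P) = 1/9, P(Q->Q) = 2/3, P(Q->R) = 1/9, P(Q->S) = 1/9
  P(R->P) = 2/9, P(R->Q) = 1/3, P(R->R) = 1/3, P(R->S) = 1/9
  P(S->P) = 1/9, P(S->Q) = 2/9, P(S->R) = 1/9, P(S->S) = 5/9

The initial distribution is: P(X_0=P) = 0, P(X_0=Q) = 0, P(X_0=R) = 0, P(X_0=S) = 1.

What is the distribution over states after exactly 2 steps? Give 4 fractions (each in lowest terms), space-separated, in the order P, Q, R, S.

Answer: 13/81 26/81 11/81 31/81

Derivation:
Propagating the distribution step by step (d_{t+1} = d_t * P):
d_0 = (P=0, Q=0, R=0, S=1)
  d_1[P] = 0*4/9 + 0*1/9 + 0*2/9 + 1*1/9 = 1/9
  d_1[Q] = 0*1/9 + 0*2/3 + 0*1/3 + 1*2/9 = 2/9
  d_1[R] = 0*1/9 + 0*1/9 + 0*1/3 + 1*1/9 = 1/9
  d_1[S] = 0*1/3 + 0*1/9 + 0*1/9 + 1*5/9 = 5/9
d_1 = (P=1/9, Q=2/9, R=1/9, S=5/9)
  d_2[P] = 1/9*4/9 + 2/9*1/9 + 1/9*2/9 + 5/9*1/9 = 13/81
  d_2[Q] = 1/9*1/9 + 2/9*2/3 + 1/9*1/3 + 5/9*2/9 = 26/81
  d_2[R] = 1/9*1/9 + 2/9*1/9 + 1/9*1/3 + 5/9*1/9 = 11/81
  d_2[S] = 1/9*1/3 + 2/9*1/9 + 1/9*1/9 + 5/9*5/9 = 31/81
d_2 = (P=13/81, Q=26/81, R=11/81, S=31/81)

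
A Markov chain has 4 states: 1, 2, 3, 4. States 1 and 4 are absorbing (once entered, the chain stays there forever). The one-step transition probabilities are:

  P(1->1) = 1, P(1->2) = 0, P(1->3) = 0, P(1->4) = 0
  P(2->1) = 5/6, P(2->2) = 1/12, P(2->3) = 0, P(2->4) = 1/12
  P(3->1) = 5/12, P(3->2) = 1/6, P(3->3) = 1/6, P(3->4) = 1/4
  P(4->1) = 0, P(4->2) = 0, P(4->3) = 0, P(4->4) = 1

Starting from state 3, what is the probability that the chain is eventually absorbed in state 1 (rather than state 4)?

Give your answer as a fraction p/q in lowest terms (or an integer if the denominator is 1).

Let a_i = P(absorbed in 1 | start in state i).
Boundary conditions: a_1 = 1, a_4 = 0.
For each transient state i, a_i = sum_j P(i->j) * a_j:
  a_2 = 5/6*a_1 + 1/12*a_2 + 0*a_3 + 1/12*a_4
  a_3 = 5/12*a_1 + 1/6*a_2 + 1/6*a_3 + 1/4*a_4

Substituting a_1 = 1 and a_4 = 0, rearrange to (I - Q) a = r where r[i] = P(i -> 1):
  [11/12, 0] . (a_2, a_3) = 5/6
  [-1/6, 5/6] . (a_2, a_3) = 5/12

Solving yields:
  a_2 = 10/11
  a_3 = 15/22

Starting state is 3, so the absorption probability is a_3 = 15/22.

Answer: 15/22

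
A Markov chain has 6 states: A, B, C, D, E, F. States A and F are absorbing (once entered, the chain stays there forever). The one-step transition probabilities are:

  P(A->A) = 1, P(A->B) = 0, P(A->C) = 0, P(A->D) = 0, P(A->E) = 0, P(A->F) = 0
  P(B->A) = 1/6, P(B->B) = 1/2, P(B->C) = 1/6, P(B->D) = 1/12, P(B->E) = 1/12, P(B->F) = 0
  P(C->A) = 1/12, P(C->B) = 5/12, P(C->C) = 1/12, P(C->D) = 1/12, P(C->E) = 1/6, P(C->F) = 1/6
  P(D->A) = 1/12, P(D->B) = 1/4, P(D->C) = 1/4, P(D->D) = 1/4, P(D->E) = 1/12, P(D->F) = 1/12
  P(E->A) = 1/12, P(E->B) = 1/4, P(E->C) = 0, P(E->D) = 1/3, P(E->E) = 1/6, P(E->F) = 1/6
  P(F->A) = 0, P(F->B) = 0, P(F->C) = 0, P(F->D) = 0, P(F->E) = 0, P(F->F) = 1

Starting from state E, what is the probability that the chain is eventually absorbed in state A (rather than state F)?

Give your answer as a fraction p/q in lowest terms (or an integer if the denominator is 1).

Answer: 1814/3259

Derivation:
Let a_i = P(absorbed in A | start in state i).
Boundary conditions: a_A = 1, a_F = 0.
For each transient state i, a_i = sum_j P(i->j) * a_j:
  a_B = 1/6*a_A + 1/2*a_B + 1/6*a_C + 1/12*a_D + 1/12*a_E + 0*a_F
  a_C = 1/12*a_A + 5/12*a_B + 1/12*a_C + 1/12*a_D + 1/6*a_E + 1/6*a_F
  a_D = 1/12*a_A + 1/4*a_B + 1/4*a_C + 1/4*a_D + 1/12*a_E + 1/12*a_F
  a_E = 1/12*a_A + 1/4*a_B + 0*a_C + 1/3*a_D + 1/6*a_E + 1/6*a_F

Substituting a_A = 1 and a_F = 0, rearrange to (I - Q) a = r where r[i] = P(i -> A):
  [1/2, -1/6, -1/12, -1/12] . (a_B, a_C, a_D, a_E) = 1/6
  [-5/12, 11/12, -1/12, -1/6] . (a_B, a_C, a_D, a_E) = 1/12
  [-1/4, -1/4, 3/4, -1/12] . (a_B, a_C, a_D, a_E) = 1/12
  [-1/4, 0, -1/3, 5/6] . (a_B, a_C, a_D, a_E) = 1/12

Solving yields:
  a_B = 2339/3259
  a_C = 1868/3259
  a_D = 1966/3259
  a_E = 1814/3259

Starting state is E, so the absorption probability is a_E = 1814/3259.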